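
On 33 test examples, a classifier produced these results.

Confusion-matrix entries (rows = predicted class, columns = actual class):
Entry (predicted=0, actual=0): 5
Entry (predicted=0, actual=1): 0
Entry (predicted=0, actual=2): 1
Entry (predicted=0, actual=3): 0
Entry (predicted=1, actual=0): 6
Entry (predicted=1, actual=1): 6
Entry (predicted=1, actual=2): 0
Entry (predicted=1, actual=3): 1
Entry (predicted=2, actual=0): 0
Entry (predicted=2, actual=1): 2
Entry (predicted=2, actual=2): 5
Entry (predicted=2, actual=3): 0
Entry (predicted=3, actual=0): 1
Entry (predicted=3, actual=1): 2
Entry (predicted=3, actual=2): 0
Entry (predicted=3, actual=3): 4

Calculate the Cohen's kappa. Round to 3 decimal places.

0.470

Observed agreement pₒ = trace/N = 20/33 = 0.6061
Expected agreement pₑ = Σ (rowᵢ·colᵢ)/N² = (12·6 + 10·13 + 6·7 + 5·7)/33² = 0.2562
κ = (pₒ − pₑ)/(1 − pₑ) = (0.6061 − 0.2562)/(1 − 0.2562) = 0.470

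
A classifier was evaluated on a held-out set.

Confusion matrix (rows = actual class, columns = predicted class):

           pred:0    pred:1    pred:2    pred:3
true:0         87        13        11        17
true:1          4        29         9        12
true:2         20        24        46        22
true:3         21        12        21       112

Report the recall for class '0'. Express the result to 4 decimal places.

Take TP from the diagonal, FP from the rest of the '0' prediction marginal, FN from the rest of the '0' actual marginal.
recall = TP/(TP+FN).
0: TP=87, FN=13+11+17=41 → 87/128 = 0.67969

0.6797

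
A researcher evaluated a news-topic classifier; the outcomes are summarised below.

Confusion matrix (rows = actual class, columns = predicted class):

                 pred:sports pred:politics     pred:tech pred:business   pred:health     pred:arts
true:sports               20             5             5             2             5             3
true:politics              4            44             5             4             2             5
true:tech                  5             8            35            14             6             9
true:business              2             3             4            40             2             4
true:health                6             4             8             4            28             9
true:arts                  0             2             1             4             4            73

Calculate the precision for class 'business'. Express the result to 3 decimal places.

Treat 'business' as positive and all other classes as negative.
precision = TP/(TP+FP).
business: TP=40, FP=2+4+14+4+4=28 → 40/68 = 0.5882

0.588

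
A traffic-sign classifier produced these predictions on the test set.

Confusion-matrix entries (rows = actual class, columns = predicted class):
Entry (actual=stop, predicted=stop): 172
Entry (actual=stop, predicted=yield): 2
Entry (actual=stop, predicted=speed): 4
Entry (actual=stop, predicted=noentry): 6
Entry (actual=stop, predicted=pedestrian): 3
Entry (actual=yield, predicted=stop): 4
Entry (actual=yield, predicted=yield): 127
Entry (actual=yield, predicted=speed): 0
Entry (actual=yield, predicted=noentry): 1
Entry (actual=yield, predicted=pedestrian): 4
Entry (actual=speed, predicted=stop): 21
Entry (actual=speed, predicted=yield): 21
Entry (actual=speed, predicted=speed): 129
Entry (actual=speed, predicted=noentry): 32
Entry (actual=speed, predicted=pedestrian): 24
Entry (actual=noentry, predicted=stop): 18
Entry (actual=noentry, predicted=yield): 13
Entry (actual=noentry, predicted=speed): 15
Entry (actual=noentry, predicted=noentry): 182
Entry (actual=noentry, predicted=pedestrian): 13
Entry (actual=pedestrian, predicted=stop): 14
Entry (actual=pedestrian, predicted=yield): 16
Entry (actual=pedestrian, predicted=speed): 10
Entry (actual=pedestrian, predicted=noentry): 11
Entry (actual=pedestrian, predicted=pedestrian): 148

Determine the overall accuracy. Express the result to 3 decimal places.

0.766

Accuracy = trace / total = (172+127+129+182+148=758) / 990 = 758/990 = 0.766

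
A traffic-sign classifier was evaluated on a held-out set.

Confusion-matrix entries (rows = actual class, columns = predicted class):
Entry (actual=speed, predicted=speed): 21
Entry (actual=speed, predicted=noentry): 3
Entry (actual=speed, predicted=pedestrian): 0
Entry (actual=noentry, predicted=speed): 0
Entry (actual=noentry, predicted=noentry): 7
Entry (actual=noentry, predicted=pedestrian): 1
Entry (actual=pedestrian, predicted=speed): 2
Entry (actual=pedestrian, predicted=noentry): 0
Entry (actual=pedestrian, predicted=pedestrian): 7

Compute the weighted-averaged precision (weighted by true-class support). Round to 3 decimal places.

0.863

Per-class precision (TP/(TP+FP)):
  speed: TP=21, FP=0+2=2 → 21/23 = 0.9130
  noentry: TP=7, FP=3+0=3 → 7/10 = 0.7000
  pedestrian: TP=7, FP=0+1=1 → 7/8 = 0.8750
Weighted-precision = Σ (supportᵢ/N)·precisionᵢ with N=41: (24/41)·0.9130 + (8/41)·0.7000 + (9/41)·0.8750 = 0.863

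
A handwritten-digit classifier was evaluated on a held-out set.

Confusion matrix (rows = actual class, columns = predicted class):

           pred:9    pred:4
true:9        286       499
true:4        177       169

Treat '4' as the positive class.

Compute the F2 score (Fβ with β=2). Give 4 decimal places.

Fβ = (1+β²)·TP / ((1+β²)·TP + β²·FN + FP), with β²=4
= 5·169 / (5·169 + 4·177 + 499) = 0.4118

0.4118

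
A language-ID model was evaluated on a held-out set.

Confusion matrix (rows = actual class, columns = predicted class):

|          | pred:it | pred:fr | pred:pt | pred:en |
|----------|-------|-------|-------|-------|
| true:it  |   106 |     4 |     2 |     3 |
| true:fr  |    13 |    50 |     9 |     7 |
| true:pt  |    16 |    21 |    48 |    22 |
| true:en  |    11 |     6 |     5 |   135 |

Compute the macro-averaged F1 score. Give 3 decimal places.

0.708

Per-class F1 score (2·TP/(2·TP+FP+FN)):
  it: TP=106, FP=13+16+11=40, FN=4+2+3=9 → 212/261 = 0.8123
  fr: TP=50, FP=4+21+6=31, FN=13+9+7=29 → 100/160 = 0.6250
  pt: TP=48, FP=2+9+5=16, FN=16+21+22=59 → 96/171 = 0.5614
  en: TP=135, FP=3+7+22=32, FN=11+6+5=22 → 270/324 = 0.8333
Macro-F1 score = mean = (0.8123 + 0.6250 + 0.5614 + 0.8333) / 4 = 0.708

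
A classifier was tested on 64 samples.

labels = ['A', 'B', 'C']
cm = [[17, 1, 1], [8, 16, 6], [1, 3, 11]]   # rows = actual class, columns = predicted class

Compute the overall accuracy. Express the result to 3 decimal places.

Accuracy = trace / total = (17+16+11=44) / 64 = 44/64 = 0.688

0.688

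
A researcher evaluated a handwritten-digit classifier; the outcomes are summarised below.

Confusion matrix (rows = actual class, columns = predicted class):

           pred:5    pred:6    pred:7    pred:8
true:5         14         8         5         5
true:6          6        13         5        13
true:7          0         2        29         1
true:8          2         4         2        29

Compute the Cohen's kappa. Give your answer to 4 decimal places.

Observed agreement pₒ = trace/N = 85/138 = 0.61594
Expected agreement pₑ = Σ (rowᵢ·colᵢ)/N² = (32·22 + 37·27 + 32·41 + 37·48)/138² = 0.25158
κ = (pₒ − pₑ)/(1 − pₑ) = (0.61594 − 0.25158)/(1 − 0.25158) = 0.4868

0.4868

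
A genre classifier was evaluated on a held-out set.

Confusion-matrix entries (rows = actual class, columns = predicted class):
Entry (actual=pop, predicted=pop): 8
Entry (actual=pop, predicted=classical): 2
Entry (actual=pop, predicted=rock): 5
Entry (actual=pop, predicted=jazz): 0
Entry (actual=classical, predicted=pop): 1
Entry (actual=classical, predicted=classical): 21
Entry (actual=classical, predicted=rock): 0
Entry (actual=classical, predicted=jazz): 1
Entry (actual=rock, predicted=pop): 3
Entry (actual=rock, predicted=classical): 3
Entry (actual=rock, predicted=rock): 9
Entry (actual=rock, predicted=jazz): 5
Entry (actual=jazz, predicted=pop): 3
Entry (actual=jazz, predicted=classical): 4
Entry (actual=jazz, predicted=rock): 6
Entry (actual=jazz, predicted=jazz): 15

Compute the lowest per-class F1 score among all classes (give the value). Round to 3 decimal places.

0.450

Per-class F1 score (2·TP/(2·TP+FP+FN)):
  pop: TP=8, FP=1+3+3=7, FN=2+5+0=7 → 16/30 = 0.5333
  classical: TP=21, FP=2+3+4=9, FN=1+0+1=2 → 42/53 = 0.7925
  rock: TP=9, FP=5+0+6=11, FN=3+3+5=11 → 18/40 = 0.4500
  jazz: TP=15, FP=0+1+5=6, FN=3+4+6=13 → 30/49 = 0.6122
Lowest is class 'rock' with F1 score = 0.450.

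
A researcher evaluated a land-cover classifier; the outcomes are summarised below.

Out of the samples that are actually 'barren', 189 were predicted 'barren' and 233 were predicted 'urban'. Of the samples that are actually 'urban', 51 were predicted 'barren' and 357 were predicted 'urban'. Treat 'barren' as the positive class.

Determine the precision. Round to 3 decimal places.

0.788

Precision = TP/(TP+FP) = 189/(189+51) = 189/240 = 0.788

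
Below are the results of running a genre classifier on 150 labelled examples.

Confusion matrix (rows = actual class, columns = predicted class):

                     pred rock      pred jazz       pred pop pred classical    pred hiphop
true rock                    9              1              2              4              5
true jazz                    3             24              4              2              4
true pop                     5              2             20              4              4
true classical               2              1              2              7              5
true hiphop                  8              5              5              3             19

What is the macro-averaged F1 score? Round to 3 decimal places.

0.504

Per-class F1 score (2·TP/(2·TP+FP+FN)):
  rock: TP=9, FP=3+5+2+8=18, FN=1+2+4+5=12 → 18/48 = 0.3750
  jazz: TP=24, FP=1+2+1+5=9, FN=3+4+2+4=13 → 48/70 = 0.6857
  pop: TP=20, FP=2+4+2+5=13, FN=5+2+4+4=15 → 40/68 = 0.5882
  classical: TP=7, FP=4+2+4+3=13, FN=2+1+2+5=10 → 14/37 = 0.3784
  hiphop: TP=19, FP=5+4+4+5=18, FN=8+5+5+3=21 → 38/77 = 0.4935
Macro-F1 score = mean = (0.3750 + 0.6857 + 0.5882 + 0.3784 + 0.4935) / 5 = 0.504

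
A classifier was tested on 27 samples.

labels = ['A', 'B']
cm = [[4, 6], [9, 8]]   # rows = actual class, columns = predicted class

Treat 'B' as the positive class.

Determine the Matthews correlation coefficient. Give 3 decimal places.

-0.125

MCC = (TP·TN − FP·FN) / √((TP+FP)(TP+FN)(TN+FP)(TN+FN))
Numerator = 8·4 − 6·9 = -22
Denominator = √(14·17·10·13) = √30940 = 175.8977
MCC = -22 / 175.8977 = -0.125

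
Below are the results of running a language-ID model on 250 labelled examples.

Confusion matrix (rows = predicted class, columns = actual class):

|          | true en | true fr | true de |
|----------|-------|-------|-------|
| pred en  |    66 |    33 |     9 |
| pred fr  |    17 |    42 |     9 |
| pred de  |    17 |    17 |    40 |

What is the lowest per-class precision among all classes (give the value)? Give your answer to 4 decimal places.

0.5405

Per-class precision (TP/(TP+FP)):
  en: TP=66, FP=33+9=42 → 66/108 = 0.61111
  fr: TP=42, FP=17+9=26 → 42/68 = 0.61765
  de: TP=40, FP=17+17=34 → 40/74 = 0.54054
Lowest is class 'de' with precision = 0.5405.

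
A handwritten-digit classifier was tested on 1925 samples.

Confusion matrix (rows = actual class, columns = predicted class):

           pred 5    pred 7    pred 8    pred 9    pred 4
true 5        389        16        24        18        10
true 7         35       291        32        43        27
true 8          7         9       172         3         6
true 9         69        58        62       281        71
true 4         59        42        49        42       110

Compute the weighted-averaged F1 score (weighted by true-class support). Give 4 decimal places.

0.6366

Per-class F1 score (2·TP/(2·TP+FP+FN)):
  5: TP=389, FP=35+7+69+59=170, FN=16+24+18+10=68 → 778/1016 = 0.76575
  7: TP=291, FP=16+9+58+42=125, FN=35+32+43+27=137 → 582/844 = 0.68957
  8: TP=172, FP=24+32+62+49=167, FN=7+9+3+6=25 → 344/536 = 0.64179
  9: TP=281, FP=18+43+3+42=106, FN=69+58+62+71=260 → 562/928 = 0.60560
  4: TP=110, FP=10+27+6+71=114, FN=59+42+49+42=192 → 220/526 = 0.41825
Weighted-F1 score = Σ (supportᵢ/N)·F1 scoreᵢ with N=1925: (457/1925)·0.76575 + (428/1925)·0.68957 + (197/1925)·0.64179 + (541/1925)·0.60560 + (302/1925)·0.41825 = 0.6366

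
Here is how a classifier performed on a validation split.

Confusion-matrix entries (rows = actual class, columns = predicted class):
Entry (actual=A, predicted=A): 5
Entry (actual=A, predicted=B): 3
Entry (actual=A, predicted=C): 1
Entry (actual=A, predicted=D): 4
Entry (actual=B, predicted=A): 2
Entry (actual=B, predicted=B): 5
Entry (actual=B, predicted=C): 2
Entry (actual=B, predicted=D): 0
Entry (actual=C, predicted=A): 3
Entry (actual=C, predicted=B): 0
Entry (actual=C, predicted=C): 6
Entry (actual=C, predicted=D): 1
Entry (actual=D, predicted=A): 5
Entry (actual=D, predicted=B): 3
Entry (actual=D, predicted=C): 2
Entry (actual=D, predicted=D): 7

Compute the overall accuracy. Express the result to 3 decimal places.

Accuracy = trace / total = (5+5+6+7=23) / 49 = 23/49 = 0.469

0.469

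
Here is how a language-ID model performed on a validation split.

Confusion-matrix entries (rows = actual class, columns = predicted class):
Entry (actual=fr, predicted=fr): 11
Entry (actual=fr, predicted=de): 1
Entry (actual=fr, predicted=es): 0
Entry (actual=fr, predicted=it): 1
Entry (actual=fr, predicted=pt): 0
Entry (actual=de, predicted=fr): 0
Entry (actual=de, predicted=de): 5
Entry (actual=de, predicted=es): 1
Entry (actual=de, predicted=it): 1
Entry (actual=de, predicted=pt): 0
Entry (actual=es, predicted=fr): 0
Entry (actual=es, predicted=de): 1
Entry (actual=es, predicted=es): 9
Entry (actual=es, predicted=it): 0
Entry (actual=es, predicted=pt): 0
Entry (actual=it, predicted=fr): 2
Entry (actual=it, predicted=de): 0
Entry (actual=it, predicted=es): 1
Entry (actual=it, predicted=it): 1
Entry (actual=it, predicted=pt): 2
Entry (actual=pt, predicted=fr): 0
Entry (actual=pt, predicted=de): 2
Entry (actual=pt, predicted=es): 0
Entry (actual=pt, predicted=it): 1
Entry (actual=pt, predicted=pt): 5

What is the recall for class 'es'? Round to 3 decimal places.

recall = TP/(TP+FN).
es: TP=9, FN=0+1+0+0=1 → 9/10 = 0.9000

0.900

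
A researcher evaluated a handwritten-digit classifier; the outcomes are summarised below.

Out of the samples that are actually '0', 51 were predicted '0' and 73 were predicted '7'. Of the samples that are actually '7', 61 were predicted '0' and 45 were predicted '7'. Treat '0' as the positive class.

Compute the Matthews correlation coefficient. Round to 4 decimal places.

MCC = (TP·TN − FP·FN) / √((TP+FP)(TP+FN)(TN+FP)(TN+FN))
Numerator = 51·45 − 61·73 = -2158
Denominator = √(112·124·106·118) = √173711104 = 13179.9508
MCC = -2158 / 13179.9508 = -0.1637

-0.1637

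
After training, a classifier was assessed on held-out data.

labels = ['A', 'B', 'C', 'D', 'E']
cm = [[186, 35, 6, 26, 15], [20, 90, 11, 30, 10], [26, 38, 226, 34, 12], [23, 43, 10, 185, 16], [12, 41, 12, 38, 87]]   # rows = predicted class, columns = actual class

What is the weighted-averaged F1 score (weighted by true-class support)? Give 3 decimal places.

Per-class F1 score (2·TP/(2·TP+FP+FN)):
  A: TP=186, FP=35+6+26+15=82, FN=20+26+23+12=81 → 372/535 = 0.6953
  B: TP=90, FP=20+11+30+10=71, FN=35+38+43+41=157 → 180/408 = 0.4412
  C: TP=226, FP=26+38+34+12=110, FN=6+11+10+12=39 → 452/601 = 0.7521
  D: TP=185, FP=23+43+10+16=92, FN=26+30+34+38=128 → 370/590 = 0.6271
  E: TP=87, FP=12+41+12+38=103, FN=15+10+12+16=53 → 174/330 = 0.5273
Weighted-F1 score = Σ (supportᵢ/N)·F1 scoreᵢ with N=1232: (267/1232)·0.6953 + (247/1232)·0.4412 + (265/1232)·0.7521 + (313/1232)·0.6271 + (140/1232)·0.5273 = 0.620

0.620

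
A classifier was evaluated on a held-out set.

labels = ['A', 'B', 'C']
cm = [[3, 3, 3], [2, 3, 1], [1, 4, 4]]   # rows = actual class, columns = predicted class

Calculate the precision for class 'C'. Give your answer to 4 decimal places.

0.5000

Treat 'C' as positive and all other classes as negative.
precision = TP/(TP+FP).
C: TP=4, FP=3+1=4 → 4/8 = 0.50000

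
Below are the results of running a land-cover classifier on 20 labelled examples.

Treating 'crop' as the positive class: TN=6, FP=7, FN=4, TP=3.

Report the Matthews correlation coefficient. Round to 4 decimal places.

-0.1048

MCC = (TP·TN − FP·FN) / √((TP+FP)(TP+FN)(TN+FP)(TN+FN))
Numerator = 3·6 − 7·4 = -10
Denominator = √(10·7·13·10) = √9100 = 95.3939
MCC = -10 / 95.3939 = -0.1048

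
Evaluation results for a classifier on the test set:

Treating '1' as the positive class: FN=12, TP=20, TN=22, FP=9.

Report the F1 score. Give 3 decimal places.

Precision = TP/(TP+FP) = 20/29 = 0.6897
Recall = TP/(TP+FN) = 20/32 = 0.6250
F1 = 2·TP/(2·TP+FP+FN) = 40/61 = 0.656

0.656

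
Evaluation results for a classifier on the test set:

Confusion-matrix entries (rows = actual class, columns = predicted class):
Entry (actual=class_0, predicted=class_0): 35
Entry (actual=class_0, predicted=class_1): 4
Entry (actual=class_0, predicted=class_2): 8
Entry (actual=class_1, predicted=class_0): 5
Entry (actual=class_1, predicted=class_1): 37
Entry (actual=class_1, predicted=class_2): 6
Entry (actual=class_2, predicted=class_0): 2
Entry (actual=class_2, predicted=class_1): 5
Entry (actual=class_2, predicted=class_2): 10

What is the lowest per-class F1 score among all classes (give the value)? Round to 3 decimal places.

Per-class F1 score (2·TP/(2·TP+FP+FN)):
  class_0: TP=35, FP=5+2=7, FN=4+8=12 → 70/89 = 0.7865
  class_1: TP=37, FP=4+5=9, FN=5+6=11 → 74/94 = 0.7872
  class_2: TP=10, FP=8+6=14, FN=2+5=7 → 20/41 = 0.4878
Lowest is class 'class_2' with F1 score = 0.488.

0.488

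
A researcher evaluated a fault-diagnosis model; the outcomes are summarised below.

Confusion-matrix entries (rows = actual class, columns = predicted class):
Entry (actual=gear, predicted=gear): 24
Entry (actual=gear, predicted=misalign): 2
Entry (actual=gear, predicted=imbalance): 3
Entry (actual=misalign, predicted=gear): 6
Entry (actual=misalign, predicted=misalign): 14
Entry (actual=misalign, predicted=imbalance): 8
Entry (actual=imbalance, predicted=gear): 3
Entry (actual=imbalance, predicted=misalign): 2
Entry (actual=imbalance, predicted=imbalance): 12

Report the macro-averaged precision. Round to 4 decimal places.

Per-class precision (TP/(TP+FP)):
  gear: TP=24, FP=6+3=9 → 24/33 = 0.72727
  misalign: TP=14, FP=2+2=4 → 14/18 = 0.77778
  imbalance: TP=12, FP=3+8=11 → 12/23 = 0.52174
Macro-precision = mean = (0.72727 + 0.77778 + 0.52174) / 3 = 0.6756

0.6756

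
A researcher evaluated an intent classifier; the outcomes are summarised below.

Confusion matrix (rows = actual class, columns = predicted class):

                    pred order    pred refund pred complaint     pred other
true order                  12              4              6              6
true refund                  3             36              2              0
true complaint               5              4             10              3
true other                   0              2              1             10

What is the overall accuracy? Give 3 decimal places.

0.654

Accuracy = trace / total = (12+36+10+10=68) / 104 = 68/104 = 0.654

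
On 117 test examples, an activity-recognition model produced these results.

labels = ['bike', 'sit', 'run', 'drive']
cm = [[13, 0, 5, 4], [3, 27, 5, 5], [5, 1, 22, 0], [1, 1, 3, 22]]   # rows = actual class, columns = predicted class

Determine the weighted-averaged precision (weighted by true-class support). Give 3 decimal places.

0.744

Per-class precision (TP/(TP+FP)):
  bike: TP=13, FP=3+5+1=9 → 13/22 = 0.5909
  sit: TP=27, FP=0+1+1=2 → 27/29 = 0.9310
  run: TP=22, FP=5+5+3=13 → 22/35 = 0.6286
  drive: TP=22, FP=4+5+0=9 → 22/31 = 0.7097
Weighted-precision = Σ (supportᵢ/N)·precisionᵢ with N=117: (22/117)·0.5909 + (40/117)·0.9310 + (28/117)·0.6286 + (27/117)·0.7097 = 0.744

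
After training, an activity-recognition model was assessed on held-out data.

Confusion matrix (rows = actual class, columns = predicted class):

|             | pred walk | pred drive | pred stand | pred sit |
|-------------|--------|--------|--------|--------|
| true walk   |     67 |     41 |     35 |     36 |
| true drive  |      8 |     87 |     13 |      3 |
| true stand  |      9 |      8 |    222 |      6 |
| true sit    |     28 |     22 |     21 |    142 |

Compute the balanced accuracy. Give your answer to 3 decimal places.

Balanced accuracy = mean of per-class recall.
  walk: recall = 67/179 = 0.3743
  drive: recall = 87/111 = 0.7838
  stand: recall = 222/245 = 0.9061
  sit: recall = 142/213 = 0.6667
Mean = (0.3743 + 0.7838 + 0.9061 + 0.6667) / 4 = 0.683

0.683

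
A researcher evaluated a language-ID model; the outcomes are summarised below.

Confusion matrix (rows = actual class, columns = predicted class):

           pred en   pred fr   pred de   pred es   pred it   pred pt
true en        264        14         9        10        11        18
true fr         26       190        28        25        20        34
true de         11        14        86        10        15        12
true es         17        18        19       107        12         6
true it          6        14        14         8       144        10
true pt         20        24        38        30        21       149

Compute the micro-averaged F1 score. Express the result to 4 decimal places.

0.6465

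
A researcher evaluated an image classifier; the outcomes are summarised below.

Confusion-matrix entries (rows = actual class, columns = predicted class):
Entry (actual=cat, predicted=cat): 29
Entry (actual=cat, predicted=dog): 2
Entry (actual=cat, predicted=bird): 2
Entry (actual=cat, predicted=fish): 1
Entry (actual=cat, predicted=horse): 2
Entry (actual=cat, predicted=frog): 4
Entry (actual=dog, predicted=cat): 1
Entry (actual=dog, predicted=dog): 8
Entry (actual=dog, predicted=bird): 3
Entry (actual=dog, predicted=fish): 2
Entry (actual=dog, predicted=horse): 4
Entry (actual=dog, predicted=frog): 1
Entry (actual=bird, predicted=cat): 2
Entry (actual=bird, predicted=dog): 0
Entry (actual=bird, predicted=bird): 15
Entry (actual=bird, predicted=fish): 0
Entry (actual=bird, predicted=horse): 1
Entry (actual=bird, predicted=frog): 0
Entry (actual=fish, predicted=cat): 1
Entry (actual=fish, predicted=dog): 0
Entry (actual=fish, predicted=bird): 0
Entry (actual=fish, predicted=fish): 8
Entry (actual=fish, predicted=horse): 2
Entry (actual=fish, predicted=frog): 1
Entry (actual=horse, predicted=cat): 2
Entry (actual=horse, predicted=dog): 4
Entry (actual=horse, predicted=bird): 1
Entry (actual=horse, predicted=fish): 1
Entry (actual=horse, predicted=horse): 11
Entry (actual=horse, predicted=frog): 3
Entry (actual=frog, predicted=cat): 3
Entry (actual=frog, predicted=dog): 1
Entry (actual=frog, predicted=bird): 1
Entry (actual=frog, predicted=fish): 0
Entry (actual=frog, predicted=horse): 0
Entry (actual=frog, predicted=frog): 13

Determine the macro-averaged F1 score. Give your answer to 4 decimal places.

Per-class F1 score (2·TP/(2·TP+FP+FN)):
  cat: TP=29, FP=1+2+1+2+3=9, FN=2+2+1+2+4=11 → 58/78 = 0.74359
  dog: TP=8, FP=2+0+0+4+1=7, FN=1+3+2+4+1=11 → 16/34 = 0.47059
  bird: TP=15, FP=2+3+0+1+1=7, FN=2+0+0+1+0=3 → 30/40 = 0.75000
  fish: TP=8, FP=1+2+0+1+0=4, FN=1+0+0+2+1=4 → 16/24 = 0.66667
  horse: TP=11, FP=2+4+1+2+0=9, FN=2+4+1+1+3=11 → 22/42 = 0.52381
  frog: TP=13, FP=4+1+0+1+3=9, FN=3+1+1+0+0=5 → 26/40 = 0.65000
Macro-F1 score = mean = (0.74359 + 0.47059 + 0.75000 + 0.66667 + 0.52381 + 0.65000) / 6 = 0.6341

0.6341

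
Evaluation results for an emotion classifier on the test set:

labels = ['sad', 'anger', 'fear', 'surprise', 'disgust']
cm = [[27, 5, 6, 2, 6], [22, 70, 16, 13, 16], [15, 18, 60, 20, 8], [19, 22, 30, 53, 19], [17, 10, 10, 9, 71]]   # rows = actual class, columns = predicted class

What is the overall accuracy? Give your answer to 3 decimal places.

Accuracy = trace / total = (27+70+60+53+71=281) / 564 = 281/564 = 0.498

0.498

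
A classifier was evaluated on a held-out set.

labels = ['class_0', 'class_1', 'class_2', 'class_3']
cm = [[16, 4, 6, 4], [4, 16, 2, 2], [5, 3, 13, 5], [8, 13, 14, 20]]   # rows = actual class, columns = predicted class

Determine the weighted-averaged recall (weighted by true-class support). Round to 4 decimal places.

Per-class recall (TP/(TP+FN)):
  class_0: TP=16, FN=4+6+4=14 → 16/30 = 0.53333
  class_1: TP=16, FN=4+2+2=8 → 16/24 = 0.66667
  class_2: TP=13, FN=5+3+5=13 → 13/26 = 0.50000
  class_3: TP=20, FN=8+13+14=35 → 20/55 = 0.36364
Weighted-recall = Σ (supportᵢ/N)·recallᵢ with N=135: (30/135)·0.53333 + (24/135)·0.66667 + (26/135)·0.50000 + (55/135)·0.36364 = 0.4815

0.4815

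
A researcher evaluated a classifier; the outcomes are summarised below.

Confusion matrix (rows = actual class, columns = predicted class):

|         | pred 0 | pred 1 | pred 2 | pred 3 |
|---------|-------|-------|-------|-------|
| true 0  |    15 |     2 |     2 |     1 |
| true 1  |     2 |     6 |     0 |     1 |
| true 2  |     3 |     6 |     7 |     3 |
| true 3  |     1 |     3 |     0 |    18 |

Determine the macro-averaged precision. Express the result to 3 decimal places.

0.657

Per-class precision (TP/(TP+FP)):
  0: TP=15, FP=2+3+1=6 → 15/21 = 0.7143
  1: TP=6, FP=2+6+3=11 → 6/17 = 0.3529
  2: TP=7, FP=2+0+0=2 → 7/9 = 0.7778
  3: TP=18, FP=1+1+3=5 → 18/23 = 0.7826
Macro-precision = mean = (0.7143 + 0.3529 + 0.7778 + 0.7826) / 4 = 0.657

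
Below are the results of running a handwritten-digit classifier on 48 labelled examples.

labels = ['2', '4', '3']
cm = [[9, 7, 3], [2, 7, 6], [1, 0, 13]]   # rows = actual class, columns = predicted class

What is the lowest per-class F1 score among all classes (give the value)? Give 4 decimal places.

Per-class F1 score (2·TP/(2·TP+FP+FN)):
  2: TP=9, FP=2+1=3, FN=7+3=10 → 18/31 = 0.58065
  4: TP=7, FP=7+0=7, FN=2+6=8 → 14/29 = 0.48276
  3: TP=13, FP=3+6=9, FN=1+0=1 → 26/36 = 0.72222
Lowest is class '4' with F1 score = 0.4828.

0.4828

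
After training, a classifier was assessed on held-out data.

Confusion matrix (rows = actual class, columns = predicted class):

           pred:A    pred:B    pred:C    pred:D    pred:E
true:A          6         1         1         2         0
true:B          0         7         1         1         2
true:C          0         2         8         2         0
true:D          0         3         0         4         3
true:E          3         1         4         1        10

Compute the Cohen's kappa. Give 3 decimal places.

0.451

Observed agreement pₒ = trace/N = 35/62 = 0.5645
Expected agreement pₑ = Σ (rowᵢ·colᵢ)/N² = (10·9 + 11·14 + 12·14 + 10·10 + 19·15)/62² = 0.2073
κ = (pₒ − pₑ)/(1 − pₑ) = (0.5645 − 0.2073)/(1 − 0.2073) = 0.451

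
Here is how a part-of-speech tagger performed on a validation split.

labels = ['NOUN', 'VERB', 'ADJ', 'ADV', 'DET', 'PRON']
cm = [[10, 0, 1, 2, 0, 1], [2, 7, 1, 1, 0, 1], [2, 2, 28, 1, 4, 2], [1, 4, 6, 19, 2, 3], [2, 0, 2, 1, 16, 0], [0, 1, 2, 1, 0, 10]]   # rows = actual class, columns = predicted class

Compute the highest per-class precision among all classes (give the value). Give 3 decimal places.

Per-class precision (TP/(TP+FP)):
  NOUN: TP=10, FP=2+2+1+2+0=7 → 10/17 = 0.5882
  VERB: TP=7, FP=0+2+4+0+1=7 → 7/14 = 0.5000
  ADJ: TP=28, FP=1+1+6+2+2=12 → 28/40 = 0.7000
  ADV: TP=19, FP=2+1+1+1+1=6 → 19/25 = 0.7600
  DET: TP=16, FP=0+0+4+2+0=6 → 16/22 = 0.7273
  PRON: TP=10, FP=1+1+2+3+0=7 → 10/17 = 0.5882
Highest is class 'ADV' with precision = 0.760.

0.760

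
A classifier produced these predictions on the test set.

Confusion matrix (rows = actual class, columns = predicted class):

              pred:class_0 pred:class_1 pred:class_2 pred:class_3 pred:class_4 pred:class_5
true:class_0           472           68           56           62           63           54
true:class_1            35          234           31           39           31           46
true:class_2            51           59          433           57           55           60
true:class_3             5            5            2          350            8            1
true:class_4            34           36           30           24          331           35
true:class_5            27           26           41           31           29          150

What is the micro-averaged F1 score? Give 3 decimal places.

Micro-averaging pools counts across classes: ΣTP=1970, ΣFP=1101, ΣFN=1101.
Micro-F1 score = 2·TP/(2·TP+FP+FN) on pooled counts = 0.641 (equals overall accuracy in single-label multiclass).

0.641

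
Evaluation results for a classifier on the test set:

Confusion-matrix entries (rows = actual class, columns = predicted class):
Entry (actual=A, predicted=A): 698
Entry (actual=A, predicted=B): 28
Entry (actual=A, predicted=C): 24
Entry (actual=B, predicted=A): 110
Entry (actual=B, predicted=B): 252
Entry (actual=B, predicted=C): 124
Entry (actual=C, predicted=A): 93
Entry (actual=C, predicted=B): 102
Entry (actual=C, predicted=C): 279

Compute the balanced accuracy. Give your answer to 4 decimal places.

Balanced accuracy = mean of per-class recall.
  A: recall = 698/750 = 0.93067
  B: recall = 252/486 = 0.51852
  C: recall = 279/474 = 0.58861
Mean = (0.93067 + 0.51852 + 0.58861) / 3 = 0.6793

0.6793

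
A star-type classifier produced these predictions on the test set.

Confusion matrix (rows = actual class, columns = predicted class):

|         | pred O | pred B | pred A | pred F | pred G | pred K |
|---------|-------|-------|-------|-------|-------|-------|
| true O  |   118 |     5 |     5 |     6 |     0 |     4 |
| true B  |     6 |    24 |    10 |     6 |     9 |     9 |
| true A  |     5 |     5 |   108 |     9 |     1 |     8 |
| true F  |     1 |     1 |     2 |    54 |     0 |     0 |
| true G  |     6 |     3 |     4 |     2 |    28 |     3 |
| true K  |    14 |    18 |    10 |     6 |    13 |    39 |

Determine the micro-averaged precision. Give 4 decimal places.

0.6845

Micro-averaging pools counts across classes: ΣTP=371, ΣFP=171, ΣFN=171.
Micro-precision = TP/(TP+FP) on pooled counts = 0.6845 (equals overall accuracy in single-label multiclass).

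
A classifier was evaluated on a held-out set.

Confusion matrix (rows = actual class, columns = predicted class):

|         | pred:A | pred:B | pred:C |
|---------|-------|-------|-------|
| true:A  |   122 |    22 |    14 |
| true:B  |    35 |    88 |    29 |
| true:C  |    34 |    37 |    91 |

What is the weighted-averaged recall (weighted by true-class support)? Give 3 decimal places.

0.638

Per-class recall (TP/(TP+FN)):
  A: TP=122, FN=22+14=36 → 122/158 = 0.7722
  B: TP=88, FN=35+29=64 → 88/152 = 0.5789
  C: TP=91, FN=34+37=71 → 91/162 = 0.5617
Weighted-recall = Σ (supportᵢ/N)·recallᵢ with N=472: (158/472)·0.7722 + (152/472)·0.5789 + (162/472)·0.5617 = 0.638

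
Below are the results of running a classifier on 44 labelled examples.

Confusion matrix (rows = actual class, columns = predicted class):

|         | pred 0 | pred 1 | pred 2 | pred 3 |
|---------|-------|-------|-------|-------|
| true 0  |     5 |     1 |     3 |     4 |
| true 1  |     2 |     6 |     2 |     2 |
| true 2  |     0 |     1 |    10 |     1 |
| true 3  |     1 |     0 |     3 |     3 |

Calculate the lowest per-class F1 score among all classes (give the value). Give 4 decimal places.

Per-class F1 score (2·TP/(2·TP+FP+FN)):
  0: TP=5, FP=2+0+1=3, FN=1+3+4=8 → 10/21 = 0.47619
  1: TP=6, FP=1+1+0=2, FN=2+2+2=6 → 12/20 = 0.60000
  2: TP=10, FP=3+2+3=8, FN=0+1+1=2 → 20/30 = 0.66667
  3: TP=3, FP=4+2+1=7, FN=1+0+3=4 → 6/17 = 0.35294
Lowest is class '3' with F1 score = 0.3529.

0.3529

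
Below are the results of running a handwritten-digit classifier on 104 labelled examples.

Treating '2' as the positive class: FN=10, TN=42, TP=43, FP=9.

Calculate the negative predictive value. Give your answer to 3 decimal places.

0.808

NPV = TN/(TN+FN) = 42/(42+10) = 0.808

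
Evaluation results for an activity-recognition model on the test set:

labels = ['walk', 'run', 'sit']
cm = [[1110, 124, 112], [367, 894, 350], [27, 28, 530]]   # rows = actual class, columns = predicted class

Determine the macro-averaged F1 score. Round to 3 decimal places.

0.708

Per-class F1 score (2·TP/(2·TP+FP+FN)):
  walk: TP=1110, FP=367+27=394, FN=124+112=236 → 2220/2850 = 0.7789
  run: TP=894, FP=124+28=152, FN=367+350=717 → 1788/2657 = 0.6729
  sit: TP=530, FP=112+350=462, FN=27+28=55 → 1060/1577 = 0.6722
Macro-F1 score = mean = (0.7789 + 0.6729 + 0.6722) / 3 = 0.708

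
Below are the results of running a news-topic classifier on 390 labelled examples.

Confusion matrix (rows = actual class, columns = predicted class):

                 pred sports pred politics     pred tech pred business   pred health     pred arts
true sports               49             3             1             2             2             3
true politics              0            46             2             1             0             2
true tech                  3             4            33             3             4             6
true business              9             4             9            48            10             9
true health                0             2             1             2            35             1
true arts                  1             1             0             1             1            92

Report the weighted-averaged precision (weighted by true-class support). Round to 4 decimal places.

Per-class precision (TP/(TP+FP)):
  sports: TP=49, FP=0+3+9+0+1=13 → 49/62 = 0.79032
  politics: TP=46, FP=3+4+4+2+1=14 → 46/60 = 0.76667
  tech: TP=33, FP=1+2+9+1+0=13 → 33/46 = 0.71739
  business: TP=48, FP=2+1+3+2+1=9 → 48/57 = 0.84211
  health: TP=35, FP=2+0+4+10+1=17 → 35/52 = 0.67308
  arts: TP=92, FP=3+2+6+9+1=21 → 92/113 = 0.81416
Weighted-precision = Σ (supportᵢ/N)·precisionᵢ with N=390: (60/390)·0.79032 + (51/390)·0.76667 + (53/390)·0.71739 + (89/390)·0.84211 + (41/390)·0.67308 + (96/390)·0.81416 = 0.7827

0.7827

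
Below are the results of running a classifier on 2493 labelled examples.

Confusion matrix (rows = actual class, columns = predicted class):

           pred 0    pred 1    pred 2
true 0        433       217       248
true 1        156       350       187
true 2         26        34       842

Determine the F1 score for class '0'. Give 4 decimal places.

0.5724

F1 score = 2·TP/(2·TP+FP+FN).
0: TP=433, FP=156+26=182, FN=217+248=465 → 866/1513 = 0.57237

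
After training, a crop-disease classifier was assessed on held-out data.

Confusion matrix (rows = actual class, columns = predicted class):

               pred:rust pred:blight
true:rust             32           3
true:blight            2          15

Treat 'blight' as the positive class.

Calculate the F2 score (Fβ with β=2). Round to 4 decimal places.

Fβ = (1+β²)·TP / ((1+β²)·TP + β²·FN + FP), with β²=4
= 5·15 / (5·15 + 4·2 + 3) = 0.8721

0.8721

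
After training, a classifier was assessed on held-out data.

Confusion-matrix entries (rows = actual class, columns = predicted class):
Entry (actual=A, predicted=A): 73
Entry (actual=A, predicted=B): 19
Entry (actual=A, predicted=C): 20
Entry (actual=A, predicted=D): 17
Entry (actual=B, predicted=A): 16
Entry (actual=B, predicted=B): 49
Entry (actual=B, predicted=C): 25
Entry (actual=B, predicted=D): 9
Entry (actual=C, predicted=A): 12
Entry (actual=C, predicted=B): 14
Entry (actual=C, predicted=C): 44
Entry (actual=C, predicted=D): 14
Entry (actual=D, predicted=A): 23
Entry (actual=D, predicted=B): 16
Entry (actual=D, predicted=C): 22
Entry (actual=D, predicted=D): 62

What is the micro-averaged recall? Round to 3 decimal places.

Micro-averaging pools counts across classes: ΣTP=228, ΣFP=207, ΣFN=207.
Micro-recall = TP/(TP+FN) on pooled counts = 0.524 (equals overall accuracy in single-label multiclass).

0.524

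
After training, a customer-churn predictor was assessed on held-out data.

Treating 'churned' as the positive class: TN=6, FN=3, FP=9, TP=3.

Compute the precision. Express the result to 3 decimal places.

0.250

Precision = TP/(TP+FP) = 3/(3+9) = 3/12 = 0.250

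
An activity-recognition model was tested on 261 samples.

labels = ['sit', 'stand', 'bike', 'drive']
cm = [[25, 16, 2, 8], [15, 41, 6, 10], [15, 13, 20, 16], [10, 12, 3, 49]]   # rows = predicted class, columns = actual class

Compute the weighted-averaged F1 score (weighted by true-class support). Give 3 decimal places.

0.523

Per-class F1 score (2·TP/(2·TP+FP+FN)):
  sit: TP=25, FP=16+2+8=26, FN=15+15+10=40 → 50/116 = 0.4310
  stand: TP=41, FP=15+6+10=31, FN=16+13+12=41 → 82/154 = 0.5325
  bike: TP=20, FP=15+13+16=44, FN=2+6+3=11 → 40/95 = 0.4211
  drive: TP=49, FP=10+12+3=25, FN=8+10+16=34 → 98/157 = 0.6242
Weighted-F1 score = Σ (supportᵢ/N)·F1 scoreᵢ with N=261: (65/261)·0.4310 + (82/261)·0.5325 + (31/261)·0.4211 + (83/261)·0.6242 = 0.523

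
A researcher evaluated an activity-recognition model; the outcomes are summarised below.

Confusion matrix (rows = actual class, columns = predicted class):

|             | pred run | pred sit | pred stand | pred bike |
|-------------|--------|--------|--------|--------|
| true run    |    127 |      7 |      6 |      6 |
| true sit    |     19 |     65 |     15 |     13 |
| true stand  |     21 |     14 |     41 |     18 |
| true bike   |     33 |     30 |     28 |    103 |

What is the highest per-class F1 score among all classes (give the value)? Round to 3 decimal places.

0.734

Per-class F1 score (2·TP/(2·TP+FP+FN)):
  run: TP=127, FP=19+21+33=73, FN=7+6+6=19 → 254/346 = 0.7341
  sit: TP=65, FP=7+14+30=51, FN=19+15+13=47 → 130/228 = 0.5702
  stand: TP=41, FP=6+15+28=49, FN=21+14+18=53 → 82/184 = 0.4457
  bike: TP=103, FP=6+13+18=37, FN=33+30+28=91 → 206/334 = 0.6168
Highest is class 'run' with F1 score = 0.734.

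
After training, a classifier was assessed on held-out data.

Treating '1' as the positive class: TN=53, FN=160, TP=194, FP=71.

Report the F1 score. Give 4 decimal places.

0.6268

Precision = TP/(TP+FP) = 194/265 = 0.7321
Recall = TP/(TP+FN) = 194/354 = 0.5480
F1 = 2·TP/(2·TP+FP+FN) = 388/619 = 0.6268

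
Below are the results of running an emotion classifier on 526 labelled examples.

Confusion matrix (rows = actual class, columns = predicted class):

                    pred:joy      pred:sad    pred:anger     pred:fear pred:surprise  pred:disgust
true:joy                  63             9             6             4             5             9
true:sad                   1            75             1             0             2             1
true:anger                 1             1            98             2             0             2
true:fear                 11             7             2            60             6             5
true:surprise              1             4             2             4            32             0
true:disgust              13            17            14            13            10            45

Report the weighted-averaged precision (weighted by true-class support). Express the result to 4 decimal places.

0.7134

Per-class precision (TP/(TP+FP)):
  joy: TP=63, FP=1+1+11+1+13=27 → 63/90 = 0.70000
  sad: TP=75, FP=9+1+7+4+17=38 → 75/113 = 0.66372
  anger: TP=98, FP=6+1+2+2+14=25 → 98/123 = 0.79675
  fear: TP=60, FP=4+0+2+4+13=23 → 60/83 = 0.72289
  surprise: TP=32, FP=5+2+0+6+10=23 → 32/55 = 0.58182
  disgust: TP=45, FP=9+1+2+5+0=17 → 45/62 = 0.72581
Weighted-precision = Σ (supportᵢ/N)·precisionᵢ with N=526: (96/526)·0.70000 + (80/526)·0.66372 + (104/526)·0.79675 + (91/526)·0.72289 + (43/526)·0.58182 + (112/526)·0.72581 = 0.7134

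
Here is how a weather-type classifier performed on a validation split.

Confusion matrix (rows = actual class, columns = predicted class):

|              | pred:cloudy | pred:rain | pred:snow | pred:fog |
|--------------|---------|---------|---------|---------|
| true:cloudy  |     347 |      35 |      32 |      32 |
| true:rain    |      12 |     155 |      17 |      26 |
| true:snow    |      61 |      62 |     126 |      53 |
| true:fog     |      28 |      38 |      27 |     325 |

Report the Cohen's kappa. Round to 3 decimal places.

0.581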